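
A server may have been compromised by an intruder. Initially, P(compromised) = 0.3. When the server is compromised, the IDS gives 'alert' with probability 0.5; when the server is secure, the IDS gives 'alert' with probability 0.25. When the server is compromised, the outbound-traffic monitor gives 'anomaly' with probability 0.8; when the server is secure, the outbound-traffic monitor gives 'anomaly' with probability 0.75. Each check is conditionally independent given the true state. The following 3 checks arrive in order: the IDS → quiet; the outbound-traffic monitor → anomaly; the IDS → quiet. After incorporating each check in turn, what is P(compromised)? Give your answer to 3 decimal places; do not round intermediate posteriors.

0.169

Apply Bayes' rule sequentially, carrying P(compromised) forward.
After the IDS='quiet': P(compromised) = 0.5·0.3000 / (0.5·0.3000 + 0.75·0.7000) ≈ 0.2222
After the outbound-traffic monitor='anomaly': P(compromised) = 0.8·0.2222 / (0.8·0.2222 + 0.75·0.7778) ≈ 0.2336
After the IDS='quiet': P(compromised) = 0.5·0.2336 / (0.5·0.2336 + 0.75·0.7664) ≈ 0.1689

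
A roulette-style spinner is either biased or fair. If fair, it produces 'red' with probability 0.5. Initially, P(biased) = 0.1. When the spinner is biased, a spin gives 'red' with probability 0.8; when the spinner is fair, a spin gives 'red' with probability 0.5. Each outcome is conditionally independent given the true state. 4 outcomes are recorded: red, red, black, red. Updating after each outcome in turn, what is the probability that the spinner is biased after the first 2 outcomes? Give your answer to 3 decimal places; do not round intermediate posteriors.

0.221

After 'red': P(biased) = 0.8·0.1000 / (0.8·0.1000 + 0.5·0.9000) ≈ 0.1509
After 'red': P(biased) = 0.8·0.1509 / (0.8·0.1509 + 0.5·0.8491) ≈ 0.2215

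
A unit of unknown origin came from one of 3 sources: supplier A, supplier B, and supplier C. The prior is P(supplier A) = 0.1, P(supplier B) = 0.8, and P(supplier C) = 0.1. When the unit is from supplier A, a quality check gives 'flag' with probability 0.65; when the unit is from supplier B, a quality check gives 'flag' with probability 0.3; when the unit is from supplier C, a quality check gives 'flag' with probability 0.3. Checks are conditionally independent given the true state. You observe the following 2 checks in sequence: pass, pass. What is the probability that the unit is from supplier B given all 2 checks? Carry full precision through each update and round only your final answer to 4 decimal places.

0.8649

After 'pass': normaliser = 0.35·0.1000 + 0.7·0.8000 + 0.7·0.1000; P(supplier A) ≈ 0.0526, P(supplier B) ≈ 0.8421, P(supplier C) ≈ 0.1053
After 'pass': normaliser = 0.35·0.0526 + 0.7·0.8421 + 0.7·0.1053; P(supplier A) ≈ 0.0270, P(supplier B) ≈ 0.8649, P(supplier C) ≈ 0.1081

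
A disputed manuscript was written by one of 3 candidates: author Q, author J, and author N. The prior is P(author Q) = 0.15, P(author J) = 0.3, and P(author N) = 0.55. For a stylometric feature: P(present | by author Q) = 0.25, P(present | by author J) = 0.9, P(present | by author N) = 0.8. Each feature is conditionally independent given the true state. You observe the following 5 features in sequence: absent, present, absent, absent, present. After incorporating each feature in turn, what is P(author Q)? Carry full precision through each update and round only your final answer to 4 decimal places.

0.5639

After 'absent': normaliser = 0.75·0.1500 + 0.1·0.3000 + 0.2·0.5500; P(author Q) ≈ 0.4455, P(author J) ≈ 0.1188, P(author N) ≈ 0.4356
After 'present': normaliser = 0.25·0.4455 + 0.9·0.1188 + 0.8·0.4356; P(author Q) ≈ 0.1965, P(author J) ≈ 0.1886, P(author N) ≈ 0.6148
After 'absent': normaliser = 0.75·0.1965 + 0.1·0.1886 + 0.2·0.6148; P(author Q) ≈ 0.5096, P(author J) ≈ 0.0652, P(author N) ≈ 0.4252
After 'absent': normaliser = 0.75·0.5096 + 0.1·0.0652 + 0.2·0.4252; P(author Q) ≈ 0.8067, P(author J) ≈ 0.0138, P(author N) ≈ 0.1795
After 'present': normaliser = 0.25·0.8067 + 0.9·0.0138 + 0.8·0.1795; P(author Q) ≈ 0.5639, P(author J) ≈ 0.0346, P(author N) ≈ 0.4015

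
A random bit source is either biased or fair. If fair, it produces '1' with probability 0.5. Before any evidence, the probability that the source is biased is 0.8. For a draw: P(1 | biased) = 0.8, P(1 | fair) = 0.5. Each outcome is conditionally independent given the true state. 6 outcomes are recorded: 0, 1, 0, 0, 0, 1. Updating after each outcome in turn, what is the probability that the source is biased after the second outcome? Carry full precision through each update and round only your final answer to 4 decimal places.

After '0': P(biased) = 0.2·0.8000 / (0.2·0.8000 + 0.5·0.2000) ≈ 0.6154
After '1': P(biased) = 0.8·0.6154 / (0.8·0.6154 + 0.5·0.3846) ≈ 0.7191

0.7191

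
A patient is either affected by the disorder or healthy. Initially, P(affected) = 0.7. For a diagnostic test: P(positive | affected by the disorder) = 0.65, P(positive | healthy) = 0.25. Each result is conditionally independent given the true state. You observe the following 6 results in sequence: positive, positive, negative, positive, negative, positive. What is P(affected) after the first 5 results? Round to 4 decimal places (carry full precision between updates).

0.8993

After 'positive': P(affected) = 0.65·0.7000 / (0.65·0.7000 + 0.25·0.3000) ≈ 0.8585
After 'positive': P(affected) = 0.65·0.8585 / (0.65·0.8585 + 0.25·0.1415) ≈ 0.9404
After 'negative': P(affected) = 0.35·0.9404 / (0.35·0.9404 + 0.75·0.0596) ≈ 0.8804
After 'positive': P(affected) = 0.65·0.8804 / (0.65·0.8804 + 0.25·0.1196) ≈ 0.9503
After 'negative': P(affected) = 0.35·0.9503 / (0.35·0.9503 + 0.75·0.0497) ≈ 0.8993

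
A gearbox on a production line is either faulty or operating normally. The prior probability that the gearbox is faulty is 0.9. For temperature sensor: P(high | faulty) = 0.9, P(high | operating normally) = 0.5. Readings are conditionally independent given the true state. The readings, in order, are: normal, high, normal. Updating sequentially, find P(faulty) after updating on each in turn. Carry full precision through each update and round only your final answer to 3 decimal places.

Each posterior becomes the prior for the next update.
After 'normal': P(faulty) = 0.1·0.9000 / (0.1·0.9000 + 0.5·0.1000) ≈ 0.6429
After 'high': P(faulty) = 0.9·0.6429 / (0.9·0.6429 + 0.5·0.3571) ≈ 0.7642
After 'normal': P(faulty) = 0.1·0.7642 / (0.1·0.7642 + 0.5·0.2358) ≈ 0.3932

0.393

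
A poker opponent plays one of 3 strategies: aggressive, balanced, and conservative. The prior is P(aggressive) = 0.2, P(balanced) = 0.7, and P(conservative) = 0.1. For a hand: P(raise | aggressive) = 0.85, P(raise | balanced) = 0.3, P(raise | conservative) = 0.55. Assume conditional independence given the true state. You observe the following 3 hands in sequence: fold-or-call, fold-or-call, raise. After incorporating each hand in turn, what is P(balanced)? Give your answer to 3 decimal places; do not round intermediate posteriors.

0.873

Each posterior becomes the prior for the next update.
After 'fold-or-call': normaliser = 0.15·0.2000 + 0.7·0.7000 + 0.45·0.1000; P(aggressive) ≈ 0.0531, P(balanced) ≈ 0.8673, P(conservative) ≈ 0.0796
After 'fold-or-call': normaliser = 0.15·0.0531 + 0.7·0.8673 + 0.45·0.0796; P(aggressive) ≈ 0.0122, P(balanced) ≈ 0.9327, P(conservative) ≈ 0.0551
After 'raise': normaliser = 0.85·0.0122 + 0.3·0.9327 + 0.55·0.0551; P(aggressive) ≈ 0.0325, P(balanced) ≈ 0.8731, P(conservative) ≈ 0.0945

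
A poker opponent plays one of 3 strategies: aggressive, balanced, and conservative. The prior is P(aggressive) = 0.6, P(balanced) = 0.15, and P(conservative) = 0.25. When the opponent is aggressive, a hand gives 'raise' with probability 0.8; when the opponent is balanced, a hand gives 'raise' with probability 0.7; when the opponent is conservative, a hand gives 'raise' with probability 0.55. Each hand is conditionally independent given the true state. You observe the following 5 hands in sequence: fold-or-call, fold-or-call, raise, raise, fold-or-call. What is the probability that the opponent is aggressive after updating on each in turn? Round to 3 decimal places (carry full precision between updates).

0.257

After 'fold-or-call': normaliser = 0.2·0.6000 + 0.3·0.1500 + 0.45·0.2500; P(aggressive) ≈ 0.4324, P(balanced) ≈ 0.1622, P(conservative) ≈ 0.4054
After 'fold-or-call': normaliser = 0.2·0.4324 + 0.3·0.1622 + 0.45·0.4054; P(aggressive) ≈ 0.2723, P(balanced) ≈ 0.1532, P(conservative) ≈ 0.5745
After 'raise': normaliser = 0.8·0.2723 + 0.7·0.1532 + 0.55·0.5745; P(aggressive) ≈ 0.3399, P(balanced) ≈ 0.1673, P(conservative) ≈ 0.4929
After 'raise': normaliser = 0.8·0.3399 + 0.7·0.1673 + 0.55·0.4929; P(aggressive) ≈ 0.4119, P(balanced) ≈ 0.1774, P(conservative) ≈ 0.4107
After 'fold-or-call': normaliser = 0.2·0.4119 + 0.3·0.1774 + 0.45·0.4107; P(aggressive) ≈ 0.2571, P(balanced) ≈ 0.1661, P(conservative) ≈ 0.5768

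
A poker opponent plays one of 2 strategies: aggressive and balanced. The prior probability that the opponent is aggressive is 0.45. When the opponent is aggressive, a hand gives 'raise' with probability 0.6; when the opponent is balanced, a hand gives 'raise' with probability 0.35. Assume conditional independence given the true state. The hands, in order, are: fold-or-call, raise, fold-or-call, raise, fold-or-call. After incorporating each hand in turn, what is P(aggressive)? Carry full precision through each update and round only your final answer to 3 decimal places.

After 'fold-or-call': P(aggressive) = 0.4·0.4500 / (0.4·0.4500 + 0.65·0.5500) ≈ 0.3349
After 'raise': P(aggressive) = 0.6·0.3349 / (0.6·0.3349 + 0.35·0.6651) ≈ 0.4633
After 'fold-or-call': P(aggressive) = 0.4·0.4633 / (0.4·0.4633 + 0.65·0.5367) ≈ 0.3469
After 'raise': P(aggressive) = 0.6·0.3469 / (0.6·0.3469 + 0.35·0.6531) ≈ 0.4766
After 'fold-or-call': P(aggressive) = 0.4·0.4766 / (0.4·0.4766 + 0.65·0.5234) ≈ 0.3591

0.359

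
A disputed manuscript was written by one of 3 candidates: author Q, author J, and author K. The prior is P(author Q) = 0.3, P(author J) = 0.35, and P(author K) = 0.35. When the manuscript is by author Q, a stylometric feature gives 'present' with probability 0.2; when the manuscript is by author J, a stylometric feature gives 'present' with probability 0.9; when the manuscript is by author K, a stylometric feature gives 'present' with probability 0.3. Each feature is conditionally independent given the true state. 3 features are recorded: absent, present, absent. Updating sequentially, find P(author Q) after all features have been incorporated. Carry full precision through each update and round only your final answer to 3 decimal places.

After 'absent': normaliser = 0.8·0.3000 + 0.1·0.3500 + 0.7·0.3500; P(author Q) ≈ 0.4615, P(author J) ≈ 0.0673, P(author K) ≈ 0.4712
After 'present': normaliser = 0.2·0.4615 + 0.9·0.0673 + 0.3·0.4712; P(author Q) ≈ 0.3137, P(author J) ≈ 0.2059, P(author K) ≈ 0.4804
After 'absent': normaliser = 0.8·0.3137 + 0.1·0.2059 + 0.7·0.4804; P(author Q) ≈ 0.4129, P(author J) ≈ 0.0339, P(author K) ≈ 0.5532

0.413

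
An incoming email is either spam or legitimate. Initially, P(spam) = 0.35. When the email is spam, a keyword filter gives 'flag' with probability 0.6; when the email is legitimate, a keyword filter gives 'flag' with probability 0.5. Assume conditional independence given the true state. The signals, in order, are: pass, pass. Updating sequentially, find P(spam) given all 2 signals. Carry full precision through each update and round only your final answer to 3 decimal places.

0.256

After 'pass': P(spam) = 0.4·0.3500 / (0.4·0.3500 + 0.5·0.6500) ≈ 0.3011
After 'pass': P(spam) = 0.4·0.3011 / (0.4·0.3011 + 0.5·0.6989) ≈ 0.2563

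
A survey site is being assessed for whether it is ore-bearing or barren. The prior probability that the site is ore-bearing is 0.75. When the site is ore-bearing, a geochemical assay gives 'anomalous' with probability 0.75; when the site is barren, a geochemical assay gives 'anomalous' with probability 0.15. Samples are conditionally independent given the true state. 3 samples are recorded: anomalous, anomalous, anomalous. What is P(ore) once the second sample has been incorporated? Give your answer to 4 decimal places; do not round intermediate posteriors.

After 'anomalous': P(ore) = 0.75·0.7500 / (0.75·0.7500 + 0.15·0.2500) ≈ 0.9375
After 'anomalous': P(ore) = 0.75·0.9375 / (0.75·0.9375 + 0.15·0.0625) ≈ 0.9868

0.9868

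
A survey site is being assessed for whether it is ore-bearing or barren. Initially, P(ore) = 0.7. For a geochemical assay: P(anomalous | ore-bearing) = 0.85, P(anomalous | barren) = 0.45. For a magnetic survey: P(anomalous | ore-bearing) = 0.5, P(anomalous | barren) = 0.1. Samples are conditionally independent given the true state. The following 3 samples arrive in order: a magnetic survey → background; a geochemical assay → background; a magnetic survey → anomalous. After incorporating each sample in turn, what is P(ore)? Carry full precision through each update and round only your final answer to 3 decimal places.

0.639

After a magnetic survey='background': P(ore) = 0.5·0.7000 / (0.5·0.7000 + 0.9·0.3000) ≈ 0.5645
After a geochemical assay='background': P(ore) = 0.15·0.5645 / (0.15·0.5645 + 0.55·0.4355) ≈ 0.2612
After a magnetic survey='anomalous': P(ore) = 0.5·0.2612 / (0.5·0.2612 + 0.1·0.7388) ≈ 0.6387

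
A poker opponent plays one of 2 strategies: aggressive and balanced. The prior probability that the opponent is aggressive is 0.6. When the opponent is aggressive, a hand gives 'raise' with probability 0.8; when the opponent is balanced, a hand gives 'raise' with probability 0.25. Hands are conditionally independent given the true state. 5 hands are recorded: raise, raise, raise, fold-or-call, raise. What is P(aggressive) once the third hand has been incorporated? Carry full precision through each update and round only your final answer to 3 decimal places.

After 'raise': P(aggressive) = 0.8·0.6000 / (0.8·0.6000 + 0.25·0.4000) ≈ 0.8276
After 'raise': P(aggressive) = 0.8·0.8276 / (0.8·0.8276 + 0.25·0.1724) ≈ 0.9389
After 'raise': P(aggressive) = 0.8·0.9389 / (0.8·0.9389 + 0.25·0.0611) ≈ 0.9801

0.980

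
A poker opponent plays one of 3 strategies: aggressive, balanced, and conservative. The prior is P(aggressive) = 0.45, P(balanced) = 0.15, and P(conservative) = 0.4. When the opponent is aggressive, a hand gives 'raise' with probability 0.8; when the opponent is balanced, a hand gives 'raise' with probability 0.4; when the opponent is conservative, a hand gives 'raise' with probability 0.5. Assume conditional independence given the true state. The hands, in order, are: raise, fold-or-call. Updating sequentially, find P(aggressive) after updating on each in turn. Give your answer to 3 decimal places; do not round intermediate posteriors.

After 'raise': normaliser = 0.8·0.4500 + 0.4·0.1500 + 0.5·0.4000; P(aggressive) ≈ 0.5806, P(balanced) ≈ 0.0968, P(conservative) ≈ 0.3226
After 'fold-or-call': normaliser = 0.2·0.5806 + 0.6·0.0968 + 0.5·0.3226; P(aggressive) ≈ 0.3462, P(balanced) ≈ 0.1731, P(conservative) ≈ 0.4808

0.346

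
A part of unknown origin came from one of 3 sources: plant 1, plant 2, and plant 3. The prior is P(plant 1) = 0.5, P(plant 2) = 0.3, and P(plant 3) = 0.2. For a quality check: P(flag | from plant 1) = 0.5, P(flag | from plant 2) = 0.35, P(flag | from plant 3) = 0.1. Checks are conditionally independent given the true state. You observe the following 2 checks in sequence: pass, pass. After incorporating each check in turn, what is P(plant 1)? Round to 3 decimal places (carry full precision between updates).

After 'pass': normaliser = 0.5·0.5000 + 0.65·0.3000 + 0.9·0.2000; P(plant 1) ≈ 0.4000, P(plant 2) ≈ 0.3120, P(plant 3) ≈ 0.2880
After 'pass': normaliser = 0.5·0.4000 + 0.65·0.3120 + 0.9·0.2880; P(plant 1) ≈ 0.3021, P(plant 2) ≈ 0.3063, P(plant 3) ≈ 0.3915

0.302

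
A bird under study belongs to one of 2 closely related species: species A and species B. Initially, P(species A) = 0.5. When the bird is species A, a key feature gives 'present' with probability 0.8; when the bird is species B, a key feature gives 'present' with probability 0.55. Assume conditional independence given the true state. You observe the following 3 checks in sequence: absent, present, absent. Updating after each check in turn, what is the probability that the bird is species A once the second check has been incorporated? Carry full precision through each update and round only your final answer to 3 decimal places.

After 'absent': P(species A) = 0.2·0.5000 / (0.2·0.5000 + 0.45·0.5000) ≈ 0.3077
After 'present': P(species A) = 0.8·0.3077 / (0.8·0.3077 + 0.55·0.6923) ≈ 0.3926

0.393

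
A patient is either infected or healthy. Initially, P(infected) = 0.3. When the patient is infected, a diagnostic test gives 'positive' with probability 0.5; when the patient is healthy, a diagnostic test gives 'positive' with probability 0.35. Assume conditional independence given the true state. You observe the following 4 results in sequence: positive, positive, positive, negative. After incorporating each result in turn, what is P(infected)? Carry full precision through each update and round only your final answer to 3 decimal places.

After 'positive': P(infected) = 0.5·0.3000 / (0.5·0.3000 + 0.35·0.7000) ≈ 0.3797
After 'positive': P(infected) = 0.5·0.3797 / (0.5·0.3797 + 0.35·0.6203) ≈ 0.4666
After 'positive': P(infected) = 0.5·0.4666 / (0.5·0.4666 + 0.35·0.5334) ≈ 0.5555
After 'negative': P(infected) = 0.5·0.5555 / (0.5·0.5555 + 0.65·0.4445) ≈ 0.4901

0.490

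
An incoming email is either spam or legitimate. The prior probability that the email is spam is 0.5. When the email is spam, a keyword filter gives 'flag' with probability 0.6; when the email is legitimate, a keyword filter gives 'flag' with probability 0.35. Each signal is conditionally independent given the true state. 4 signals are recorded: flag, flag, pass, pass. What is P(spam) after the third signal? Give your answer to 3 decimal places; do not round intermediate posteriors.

After 'flag': P(spam) = 0.6·0.5000 / (0.6·0.5000 + 0.35·0.5000) ≈ 0.6316
After 'flag': P(spam) = 0.6·0.6316 / (0.6·0.6316 + 0.35·0.3684) ≈ 0.7461
After 'pass': P(spam) = 0.4·0.7461 / (0.4·0.7461 + 0.65·0.2539) ≈ 0.6439

0.644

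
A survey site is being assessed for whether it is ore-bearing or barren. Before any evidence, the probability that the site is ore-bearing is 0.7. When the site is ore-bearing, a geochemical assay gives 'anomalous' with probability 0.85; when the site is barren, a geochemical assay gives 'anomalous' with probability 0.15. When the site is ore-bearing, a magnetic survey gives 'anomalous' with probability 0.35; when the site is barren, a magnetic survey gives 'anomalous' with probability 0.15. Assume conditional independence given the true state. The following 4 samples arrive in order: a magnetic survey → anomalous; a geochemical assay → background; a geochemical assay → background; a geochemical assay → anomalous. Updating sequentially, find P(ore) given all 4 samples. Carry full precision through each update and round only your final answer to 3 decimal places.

After a magnetic survey='anomalous': P(ore) = 0.35·0.7000 / (0.35·0.7000 + 0.15·0.3000) ≈ 0.8448
After a geochemical assay='background': P(ore) = 0.15·0.8448 / (0.15·0.8448 + 0.85·0.1552) ≈ 0.4900
After a geochemical assay='background': P(ore) = 0.15·0.4900 / (0.15·0.4900 + 0.85·0.5100) ≈ 0.1450
After a geochemical assay='anomalous': P(ore) = 0.85·0.1450 / (0.85·0.1450 + 0.15·0.8550) ≈ 0.4900

0.490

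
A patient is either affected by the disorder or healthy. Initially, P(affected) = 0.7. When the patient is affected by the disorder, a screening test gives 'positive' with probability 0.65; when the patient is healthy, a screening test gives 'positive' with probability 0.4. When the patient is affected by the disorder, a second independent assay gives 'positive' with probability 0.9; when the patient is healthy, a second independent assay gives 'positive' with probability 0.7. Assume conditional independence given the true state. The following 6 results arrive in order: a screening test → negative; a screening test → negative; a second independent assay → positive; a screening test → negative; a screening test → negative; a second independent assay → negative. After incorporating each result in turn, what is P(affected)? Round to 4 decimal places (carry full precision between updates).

Apply Bayes' rule sequentially, carrying P(affected) forward.
After a screening test='negative': P(affected) = 0.35·0.7000 / (0.35·0.7000 + 0.6·0.3000) ≈ 0.5765
After a screening test='negative': P(affected) = 0.35·0.5765 / (0.35·0.5765 + 0.6·0.4235) ≈ 0.4426
After a second independent assay='positive': P(affected) = 0.9·0.4426 / (0.9·0.4426 + 0.7·0.5574) ≈ 0.5052
After a screening test='negative': P(affected) = 0.35·0.5052 / (0.35·0.5052 + 0.6·0.4948) ≈ 0.3732
After a screening test='negative': P(affected) = 0.35·0.3732 / (0.35·0.3732 + 0.6·0.6268) ≈ 0.2578
After a second independent assay='negative': P(affected) = 0.1·0.2578 / (0.1·0.2578 + 0.3·0.7422) ≈ 0.1038

0.1038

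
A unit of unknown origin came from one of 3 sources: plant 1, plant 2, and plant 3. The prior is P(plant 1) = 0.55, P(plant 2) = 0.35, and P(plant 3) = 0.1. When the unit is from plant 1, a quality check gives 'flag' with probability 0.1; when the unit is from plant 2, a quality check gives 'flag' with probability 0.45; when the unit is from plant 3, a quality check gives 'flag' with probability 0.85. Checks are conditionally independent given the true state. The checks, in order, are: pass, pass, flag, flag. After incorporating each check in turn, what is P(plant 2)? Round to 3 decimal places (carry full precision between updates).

0.779

After 'pass': normaliser = 0.9·0.5500 + 0.55·0.3500 + 0.15·0.1000; P(plant 1) ≈ 0.7046, P(plant 2) ≈ 0.2740, P(plant 3) ≈ 0.0214
After 'pass': normaliser = 0.9·0.7046 + 0.55·0.2740 + 0.15·0.0214; P(plant 1) ≈ 0.8047, P(plant 2) ≈ 0.1912, P(plant 3) ≈ 0.0041
After 'flag': normaliser = 0.1·0.8047 + 0.45·0.1912 + 0.85·0.0041; P(plant 1) ≈ 0.4734, P(plant 2) ≈ 0.5063, P(plant 3) ≈ 0.0203
After 'flag': normaliser = 0.1·0.4734 + 0.45·0.5063 + 0.85·0.0203; P(plant 1) ≈ 0.1619, P(plant 2) ≈ 0.7790, P(plant 3) ≈ 0.0591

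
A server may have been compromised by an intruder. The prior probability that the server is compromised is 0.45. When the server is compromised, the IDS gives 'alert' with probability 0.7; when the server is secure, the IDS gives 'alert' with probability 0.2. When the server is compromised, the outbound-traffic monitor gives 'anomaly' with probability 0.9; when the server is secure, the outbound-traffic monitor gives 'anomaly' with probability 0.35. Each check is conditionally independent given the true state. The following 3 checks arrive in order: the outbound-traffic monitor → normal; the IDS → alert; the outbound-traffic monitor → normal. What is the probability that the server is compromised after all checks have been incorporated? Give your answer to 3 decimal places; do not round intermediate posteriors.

After the outbound-traffic monitor='normal': P(compromised) = 0.1·0.4500 / (0.1·0.4500 + 0.65·0.5500) ≈ 0.1118
After the IDS='alert': P(compromised) = 0.7·0.1118 / (0.7·0.1118 + 0.2·0.8882) ≈ 0.3058
After the outbound-traffic monitor='normal': P(compromised) = 0.1·0.3058 / (0.1·0.3058 + 0.65·0.6942) ≈ 0.0635

0.063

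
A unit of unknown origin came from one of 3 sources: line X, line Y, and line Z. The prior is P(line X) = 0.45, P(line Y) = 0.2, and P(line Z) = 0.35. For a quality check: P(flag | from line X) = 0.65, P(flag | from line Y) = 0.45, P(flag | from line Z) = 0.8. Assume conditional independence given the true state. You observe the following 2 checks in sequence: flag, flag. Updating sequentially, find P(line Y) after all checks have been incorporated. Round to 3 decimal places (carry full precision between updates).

0.089

Each posterior becomes the prior for the next update.
After 'flag': normaliser = 0.65·0.4500 + 0.45·0.2000 + 0.8·0.3500; P(line X) ≈ 0.4415, P(line Y) ≈ 0.1358, P(line Z) ≈ 0.4226
After 'flag': normaliser = 0.65·0.4415 + 0.45·0.1358 + 0.8·0.4226; P(line X) ≈ 0.4182, P(line Y) ≈ 0.0891, P(line Z) ≈ 0.4927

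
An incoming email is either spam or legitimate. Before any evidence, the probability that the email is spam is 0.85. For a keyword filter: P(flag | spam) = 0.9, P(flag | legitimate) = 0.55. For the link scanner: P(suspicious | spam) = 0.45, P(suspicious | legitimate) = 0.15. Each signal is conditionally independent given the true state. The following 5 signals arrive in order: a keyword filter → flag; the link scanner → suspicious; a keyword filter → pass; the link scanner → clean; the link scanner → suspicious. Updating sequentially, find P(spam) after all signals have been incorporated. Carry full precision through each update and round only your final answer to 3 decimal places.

After a keyword filter='flag': P(spam) = 0.9·0.8500 / (0.9·0.8500 + 0.55·0.1500) ≈ 0.9027
After the link scanner='suspicious': P(spam) = 0.45·0.9027 / (0.45·0.9027 + 0.15·0.0973) ≈ 0.9653
After a keyword filter='pass': P(spam) = 0.1·0.9653 / (0.1·0.9653 + 0.45·0.0347) ≈ 0.8608
After the link scanner='clean': P(spam) = 0.55·0.8608 / (0.55·0.8608 + 0.85·0.1392) ≈ 0.8000
After the link scanner='suspicious': P(spam) = 0.45·0.8000 / (0.45·0.8000 + 0.15·0.2000) ≈ 0.9231

0.923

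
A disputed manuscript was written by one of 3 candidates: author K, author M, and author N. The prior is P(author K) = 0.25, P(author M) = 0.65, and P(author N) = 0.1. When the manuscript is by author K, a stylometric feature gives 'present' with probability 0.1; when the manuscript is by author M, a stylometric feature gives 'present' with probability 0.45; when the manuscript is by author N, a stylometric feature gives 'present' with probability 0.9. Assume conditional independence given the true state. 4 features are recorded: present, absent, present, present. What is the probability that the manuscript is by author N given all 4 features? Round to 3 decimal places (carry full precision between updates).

0.182

Each posterior becomes the prior for the next update.
After 'present': normaliser = 0.1·0.2500 + 0.45·0.6500 + 0.9·0.1000; P(author K) ≈ 0.0613, P(author M) ≈ 0.7178, P(author N) ≈ 0.2209
After 'absent': normaliser = 0.9·0.0613 + 0.55·0.7178 + 0.1·0.2209; P(author K) ≈ 0.1170, P(author M) ≈ 0.8363, P(author N) ≈ 0.0468
After 'present': normaliser = 0.1·0.1170 + 0.45·0.8363 + 0.9·0.0468; P(author K) ≈ 0.0272, P(author M) ≈ 0.8749, P(author N) ≈ 0.0979
After 'present': normaliser = 0.1·0.0272 + 0.45·0.8749 + 0.9·0.0979; P(author K) ≈ 0.0056, P(author M) ≈ 0.8126, P(author N) ≈ 0.1818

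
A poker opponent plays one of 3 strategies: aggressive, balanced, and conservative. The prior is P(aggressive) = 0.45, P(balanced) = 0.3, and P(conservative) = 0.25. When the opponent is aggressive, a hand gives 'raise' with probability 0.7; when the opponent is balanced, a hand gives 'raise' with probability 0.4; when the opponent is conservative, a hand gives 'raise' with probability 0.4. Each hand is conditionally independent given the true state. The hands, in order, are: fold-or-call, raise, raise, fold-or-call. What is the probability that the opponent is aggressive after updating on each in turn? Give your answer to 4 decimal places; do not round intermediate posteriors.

0.3852

After 'fold-or-call': normaliser = 0.3·0.4500 + 0.6·0.3000 + 0.6·0.2500; P(aggressive) ≈ 0.2903, P(balanced) ≈ 0.3871, P(conservative) ≈ 0.3226
After 'raise': normaliser = 0.7·0.2903 + 0.4·0.3871 + 0.4·0.3226; P(aggressive) ≈ 0.4172, P(balanced) ≈ 0.3179, P(conservative) ≈ 0.2649
After 'raise': normaliser = 0.7·0.4172 + 0.4·0.3179 + 0.4·0.2649; P(aggressive) ≈ 0.5561, P(balanced) ≈ 0.2421, P(conservative) ≈ 0.2018
After 'fold-or-call': normaliser = 0.3·0.5561 + 0.6·0.2421 + 0.6·0.2018; P(aggressive) ≈ 0.3852, P(balanced) ≈ 0.3354, P(conservative) ≈ 0.2795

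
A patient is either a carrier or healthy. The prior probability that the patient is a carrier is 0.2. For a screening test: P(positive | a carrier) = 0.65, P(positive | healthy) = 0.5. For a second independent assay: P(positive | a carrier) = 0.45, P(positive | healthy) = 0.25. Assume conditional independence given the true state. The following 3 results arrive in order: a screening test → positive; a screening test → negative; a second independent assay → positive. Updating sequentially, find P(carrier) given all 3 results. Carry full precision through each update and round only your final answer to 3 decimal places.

0.291

After a screening test='positive': P(carrier) = 0.65·0.2000 / (0.65·0.2000 + 0.5·0.8000) ≈ 0.2453
After a screening test='negative': P(carrier) = 0.35·0.2453 / (0.35·0.2453 + 0.5·0.7547) ≈ 0.1853
After a second independent assay='positive': P(carrier) = 0.45·0.1853 / (0.45·0.1853 + 0.25·0.8147) ≈ 0.2905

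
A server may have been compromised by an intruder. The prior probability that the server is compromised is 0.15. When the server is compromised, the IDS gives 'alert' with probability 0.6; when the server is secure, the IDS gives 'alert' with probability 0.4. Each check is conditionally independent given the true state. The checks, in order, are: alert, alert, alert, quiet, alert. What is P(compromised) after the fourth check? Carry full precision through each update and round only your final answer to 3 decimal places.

0.284

Apply Bayes' rule sequentially, carrying P(compromised) forward.
After 'alert': P(compromised) = 0.6·0.1500 / (0.6·0.1500 + 0.4·0.8500) ≈ 0.2093
After 'alert': P(compromised) = 0.6·0.2093 / (0.6·0.2093 + 0.4·0.7907) ≈ 0.2842
After 'alert': P(compromised) = 0.6·0.2842 / (0.6·0.2842 + 0.4·0.7158) ≈ 0.3733
After 'quiet': P(compromised) = 0.4·0.3733 / (0.4·0.3733 + 0.6·0.6267) ≈ 0.2842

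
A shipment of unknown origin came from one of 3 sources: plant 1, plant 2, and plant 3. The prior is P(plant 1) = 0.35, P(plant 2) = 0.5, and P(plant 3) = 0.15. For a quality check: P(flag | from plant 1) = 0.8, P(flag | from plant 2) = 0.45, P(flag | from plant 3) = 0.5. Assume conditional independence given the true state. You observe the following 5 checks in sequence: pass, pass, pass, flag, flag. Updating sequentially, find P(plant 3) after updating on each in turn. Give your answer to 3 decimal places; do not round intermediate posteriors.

0.201

Each posterior becomes the prior for the next update.
After 'pass': normaliser = 0.2·0.3500 + 0.55·0.5000 + 0.5·0.1500; P(plant 1) ≈ 0.1667, P(plant 2) ≈ 0.6548, P(plant 3) ≈ 0.1786
After 'pass': normaliser = 0.2·0.1667 + 0.55·0.6548 + 0.5·0.1786; P(plant 1) ≈ 0.0691, P(plant 2) ≈ 0.7460, P(plant 3) ≈ 0.1850
After 'pass': normaliser = 0.2·0.0691 + 0.55·0.7460 + 0.5·0.1850; P(plant 1) ≈ 0.0267, P(plant 2) ≈ 0.7942, P(plant 3) ≈ 0.1790
After 'flag': normaliser = 0.8·0.0267 + 0.45·0.7942 + 0.5·0.1790; P(plant 1) ≈ 0.0457, P(plant 2) ≈ 0.7632, P(plant 3) ≈ 0.1911
After 'flag': normaliser = 0.8·0.0457 + 0.45·0.7632 + 0.5·0.1911; P(plant 1) ≈ 0.0768, P(plant 2) ≈ 0.7222, P(plant 3) ≈ 0.2010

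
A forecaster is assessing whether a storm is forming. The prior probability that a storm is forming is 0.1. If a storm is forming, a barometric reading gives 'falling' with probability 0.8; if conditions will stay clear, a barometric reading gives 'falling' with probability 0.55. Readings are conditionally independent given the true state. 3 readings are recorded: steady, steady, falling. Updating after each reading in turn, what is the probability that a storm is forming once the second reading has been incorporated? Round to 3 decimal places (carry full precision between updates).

Apply Bayes' rule sequentially, carrying P(storm) forward.
After 'steady': P(storm) = 0.2·0.1000 / (0.2·0.1000 + 0.45·0.9000) ≈ 0.0471
After 'steady': P(storm) = 0.2·0.0471 / (0.2·0.0471 + 0.45·0.9529) ≈ 0.0215

0.021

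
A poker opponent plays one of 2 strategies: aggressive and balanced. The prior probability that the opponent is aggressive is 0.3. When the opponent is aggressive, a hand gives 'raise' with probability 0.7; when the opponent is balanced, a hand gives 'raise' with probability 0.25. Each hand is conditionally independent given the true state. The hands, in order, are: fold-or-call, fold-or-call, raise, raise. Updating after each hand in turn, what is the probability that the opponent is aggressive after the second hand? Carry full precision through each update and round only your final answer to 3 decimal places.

After 'fold-or-call': P(aggressive) = 0.3·0.3000 / (0.3·0.3000 + 0.75·0.7000) ≈ 0.1463
After 'fold-or-call': P(aggressive) = 0.3·0.1463 / (0.3·0.1463 + 0.75·0.8537) ≈ 0.0642

0.064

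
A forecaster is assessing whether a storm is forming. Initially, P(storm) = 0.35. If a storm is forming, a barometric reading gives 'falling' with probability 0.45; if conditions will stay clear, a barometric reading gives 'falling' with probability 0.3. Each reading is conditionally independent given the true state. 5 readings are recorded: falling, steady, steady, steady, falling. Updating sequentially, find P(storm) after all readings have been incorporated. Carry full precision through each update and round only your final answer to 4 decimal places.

After 'falling': P(storm) = 0.45·0.3500 / (0.45·0.3500 + 0.3·0.6500) ≈ 0.4468
After 'steady': P(storm) = 0.55·0.4468 / (0.55·0.4468 + 0.7·0.5532) ≈ 0.3882
After 'steady': P(storm) = 0.55·0.3882 / (0.55·0.3882 + 0.7·0.6118) ≈ 0.3327
After 'steady': P(storm) = 0.55·0.3327 / (0.55·0.3327 + 0.7·0.6673) ≈ 0.2815
After 'falling': P(storm) = 0.45·0.2815 / (0.45·0.2815 + 0.3·0.7185) ≈ 0.3701

0.3701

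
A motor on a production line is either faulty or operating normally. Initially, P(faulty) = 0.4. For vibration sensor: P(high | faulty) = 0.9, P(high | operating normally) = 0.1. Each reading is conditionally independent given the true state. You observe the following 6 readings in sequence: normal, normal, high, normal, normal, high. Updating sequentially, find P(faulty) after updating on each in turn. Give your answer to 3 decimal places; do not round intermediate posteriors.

After 'normal': P(faulty) = 0.1·0.4000 / (0.1·0.4000 + 0.9·0.6000) ≈ 0.0690
After 'normal': P(faulty) = 0.1·0.0690 / (0.1·0.0690 + 0.9·0.9310) ≈ 0.0082
After 'high': P(faulty) = 0.9·0.0082 / (0.9·0.0082 + 0.1·0.9918) ≈ 0.0690
After 'normal': P(faulty) = 0.1·0.0690 / (0.1·0.0690 + 0.9·0.9310) ≈ 0.0082
After 'normal': P(faulty) = 0.1·0.0082 / (0.1·0.0082 + 0.9·0.9918) ≈ 0.0009
After 'high': P(faulty) = 0.9·0.0009 / (0.9·0.0009 + 0.1·0.9991) ≈ 0.0082

0.008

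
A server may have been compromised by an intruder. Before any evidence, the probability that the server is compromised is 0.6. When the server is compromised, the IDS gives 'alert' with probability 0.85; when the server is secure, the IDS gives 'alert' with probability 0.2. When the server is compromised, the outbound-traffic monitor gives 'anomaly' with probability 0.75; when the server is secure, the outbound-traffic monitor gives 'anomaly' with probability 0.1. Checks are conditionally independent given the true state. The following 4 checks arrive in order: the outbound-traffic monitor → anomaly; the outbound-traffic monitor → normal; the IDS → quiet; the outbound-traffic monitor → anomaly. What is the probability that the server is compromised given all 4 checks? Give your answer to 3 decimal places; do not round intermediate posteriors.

After the outbound-traffic monitor='anomaly': P(compromised) = 0.75·0.6000 / (0.75·0.6000 + 0.1·0.4000) ≈ 0.9184
After the outbound-traffic monitor='normal': P(compromised) = 0.25·0.9184 / (0.25·0.9184 + 0.9·0.0816) ≈ 0.7576
After the IDS='quiet': P(compromised) = 0.15·0.7576 / (0.15·0.7576 + 0.8·0.2424) ≈ 0.3695
After the outbound-traffic monitor='anomaly': P(compromised) = 0.75·0.3695 / (0.75·0.3695 + 0.1·0.6305) ≈ 0.8146

0.815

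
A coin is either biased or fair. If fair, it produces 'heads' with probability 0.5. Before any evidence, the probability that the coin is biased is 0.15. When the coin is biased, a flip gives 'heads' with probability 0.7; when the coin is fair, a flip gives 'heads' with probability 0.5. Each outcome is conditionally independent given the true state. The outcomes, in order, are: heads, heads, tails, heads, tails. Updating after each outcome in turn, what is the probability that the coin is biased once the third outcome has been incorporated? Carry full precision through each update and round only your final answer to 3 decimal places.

0.172

Each posterior becomes the prior for the next update.
After 'heads': P(biased) = 0.7·0.1500 / (0.7·0.1500 + 0.5·0.8500) ≈ 0.1981
After 'heads': P(biased) = 0.7·0.1981 / (0.7·0.1981 + 0.5·0.8019) ≈ 0.2570
After 'tails': P(biased) = 0.3·0.2570 / (0.3·0.2570 + 0.5·0.7430) ≈ 0.1719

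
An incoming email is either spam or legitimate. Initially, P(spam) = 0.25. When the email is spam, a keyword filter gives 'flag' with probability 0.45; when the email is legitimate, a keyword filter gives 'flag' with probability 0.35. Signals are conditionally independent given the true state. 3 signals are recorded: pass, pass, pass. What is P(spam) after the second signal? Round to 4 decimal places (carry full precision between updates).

0.1927

Each posterior becomes the prior for the next update.
After 'pass': P(spam) = 0.55·0.2500 / (0.55·0.2500 + 0.65·0.7500) ≈ 0.2200
After 'pass': P(spam) = 0.55·0.2200 / (0.55·0.2200 + 0.65·0.7800) ≈ 0.1927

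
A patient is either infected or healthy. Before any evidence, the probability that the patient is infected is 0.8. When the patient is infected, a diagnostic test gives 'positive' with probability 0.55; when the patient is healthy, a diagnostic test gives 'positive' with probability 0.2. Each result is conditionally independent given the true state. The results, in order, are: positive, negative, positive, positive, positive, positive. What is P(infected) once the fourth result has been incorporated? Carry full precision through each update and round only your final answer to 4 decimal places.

Each posterior becomes the prior for the next update.
After 'positive': P(infected) = 0.55·0.8000 / (0.55·0.8000 + 0.2·0.2000) ≈ 0.9167
After 'negative': P(infected) = 0.45·0.9167 / (0.45·0.9167 + 0.8·0.0833) ≈ 0.8609
After 'positive': P(infected) = 0.55·0.8609 / (0.55·0.8609 + 0.2·0.1391) ≈ 0.9445
After 'positive': P(infected) = 0.55·0.9445 / (0.55·0.9445 + 0.2·0.0555) ≈ 0.9791

0.9791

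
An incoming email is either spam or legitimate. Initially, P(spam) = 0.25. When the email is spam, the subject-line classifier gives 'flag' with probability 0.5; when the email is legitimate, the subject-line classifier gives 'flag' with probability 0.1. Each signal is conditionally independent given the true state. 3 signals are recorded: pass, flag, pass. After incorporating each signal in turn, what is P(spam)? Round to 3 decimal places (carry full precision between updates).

0.340

After 'pass': P(spam) = 0.5·0.2500 / (0.5·0.2500 + 0.9·0.7500) ≈ 0.1562
After 'flag': P(spam) = 0.5·0.1562 / (0.5·0.1562 + 0.1·0.8438) ≈ 0.4808
After 'pass': P(spam) = 0.5·0.4808 / (0.5·0.4808 + 0.9·0.5192) ≈ 0.3397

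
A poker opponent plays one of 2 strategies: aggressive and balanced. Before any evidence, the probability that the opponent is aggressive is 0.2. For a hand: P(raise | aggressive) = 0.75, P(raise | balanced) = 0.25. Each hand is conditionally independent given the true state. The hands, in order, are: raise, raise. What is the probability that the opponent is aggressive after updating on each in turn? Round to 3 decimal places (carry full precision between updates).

0.692

Each posterior becomes the prior for the next update.
After 'raise': P(aggressive) = 0.75·0.2000 / (0.75·0.2000 + 0.25·0.8000) ≈ 0.4286
After 'raise': P(aggressive) = 0.75·0.4286 / (0.75·0.4286 + 0.25·0.5714) ≈ 0.6923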